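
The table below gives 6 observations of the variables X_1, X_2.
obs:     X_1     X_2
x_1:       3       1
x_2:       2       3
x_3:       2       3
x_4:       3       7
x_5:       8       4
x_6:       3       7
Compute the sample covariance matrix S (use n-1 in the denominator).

Step 1 — column means:
  mean(X_1) = (3 + 2 + 2 + 3 + 8 + 3) / 6 = 21/6 = 3.5
  mean(X_2) = (1 + 3 + 3 + 7 + 4 + 7) / 6 = 25/6 = 4.1667

Step 2 — sample covariance S[i,j] = (1/(n-1)) · Σ_k (x_{k,i} - mean_i) · (x_{k,j} - mean_j), with n-1 = 5.
  S[X_1,X_1] = ((-0.5)·(-0.5) + (-1.5)·(-1.5) + (-1.5)·(-1.5) + (-0.5)·(-0.5) + (4.5)·(4.5) + (-0.5)·(-0.5)) / 5 = 25.5/5 = 5.1
  S[X_1,X_2] = ((-0.5)·(-3.1667) + (-1.5)·(-1.1667) + (-1.5)·(-1.1667) + (-0.5)·(2.8333) + (4.5)·(-0.1667) + (-0.5)·(2.8333)) / 5 = 1.5/5 = 0.3
  S[X_2,X_2] = ((-3.1667)·(-3.1667) + (-1.1667)·(-1.1667) + (-1.1667)·(-1.1667) + (2.8333)·(2.8333) + (-0.1667)·(-0.1667) + (2.8333)·(2.8333)) / 5 = 28.8333/5 = 5.7667

S is symmetric (S[j,i] = S[i,j]). Assembling:

S = [[5.1, 0.3],
 [0.3, 5.7667]]


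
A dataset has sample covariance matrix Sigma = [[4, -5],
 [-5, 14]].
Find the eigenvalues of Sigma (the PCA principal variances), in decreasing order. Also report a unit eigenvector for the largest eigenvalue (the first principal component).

Step 1 — characteristic polynomial of 2×2 Sigma:
  det(Sigma - λI) = λ² - trace · λ + det = 0.
  trace = 4 + 14 = 18, det = 4·14 - (-5)² = 31.
Step 2 — discriminant:
  Δ = trace² - 4·det = 324 - 124 = 200.
Step 3 — eigenvalues:
  λ = (trace ± √Δ)/2 = (18 ± 14.1421)/2,
  λ_1 = 16.0711,  λ_2 = 1.9289.

Step 4 — unit eigenvector for λ_1: solve (Sigma - λ_1 I)v = 0. First row:
  (4 - 16.0711)·v_x + (-5)·v_y = 0, i.e. (-12.0711)·v_x + (-5)·v_y = 0,
  so v ∝ (b, λ_1 - a) = (-5, 12.0711); multiply by -1 so the first entry is positive: u = (5, -12.0711).
  ||u|| = √((5)² + (-12.0711)²) = √(170.7107) ≈ 13.0656,
  v_1 = u/||u|| ≈ (0.3827, -0.9239) (||v_1|| = 1).

λ_1 = 16.0711,  λ_2 = 1.9289;  v_1 ≈ (0.3827, -0.9239)


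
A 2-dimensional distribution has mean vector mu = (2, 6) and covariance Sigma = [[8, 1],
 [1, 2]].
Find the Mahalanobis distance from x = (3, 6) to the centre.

Step 1 — centre the observation: (x - mu) = (1, 0).

Step 2 — invert Sigma. det(Sigma) = 8·2 - (1)² = 15.
  Sigma^{-1} = (1/det) · [[d, -b], [-b, a]] = [[0.1333, -0.0667],
 [-0.0667, 0.5333]].

Step 3 — form the quadratic (x - mu)^T · Sigma^{-1} · (x - mu):
  Sigma^{-1} · (x - mu) = (0.1333, -0.0667).
  (x - mu)^T · [Sigma^{-1} · (x - mu)] = (1)·(0.1333) + (0)·(-0.0667) = 0.1333.

Step 4 — take square root: d = √(0.1333) ≈ 0.3651.

d(x, mu) = √(0.1333) ≈ 0.3651


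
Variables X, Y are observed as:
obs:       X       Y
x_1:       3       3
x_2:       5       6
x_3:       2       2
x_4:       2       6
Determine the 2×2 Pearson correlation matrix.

Step 1 — column means:
  mean(X) = (3 + 5 + 2 + 2) / 4 = 12/4 = 3
  mean(Y) = (3 + 6 + 2 + 6) / 4 = 17/4 = 4.25

Step 2 — sample variances and covariances s[i,j] = (1/(n-1)) · Σ_k (x_{k,i} - mean_i) · (x_{k,j} - mean_j), with n-1 = 3:
  s[X,X] = ((0)·(0) + (2)·(2) + (-1)·(-1) + (-1)·(-1)) / 3 = 6/3 = 2
  s[X,Y] = ((0)·(-1.25) + (2)·(1.75) + (-1)·(-2.25) + (-1)·(1.75)) / 3 = 4/3 = 1.3333
  s[Y,Y] = ((-1.25)·(-1.25) + (1.75)·(1.75) + (-2.25)·(-2.25) + (1.75)·(1.75)) / 3 = 12.75/3 = 4.25
  Sample standard deviations s_i = √(s[i,i]):
  s(X) = √(2) = 1.4142
  s(Y) = √(4.25) = 2.0616

Step 3 — r_{ij} = s_{ij} / (s_i · s_j):
  r[X,X] = 1 (diagonal).
  r[X,Y] = 1.3333 / (1.4142 · 2.0616) = 1.3333 / 2.9155 = 0.4573
  r[Y,Y] = 1 (diagonal).

R is symmetric with unit diagonal. Assembling:

R = [[1, 0.4573],
 [0.4573, 1]]


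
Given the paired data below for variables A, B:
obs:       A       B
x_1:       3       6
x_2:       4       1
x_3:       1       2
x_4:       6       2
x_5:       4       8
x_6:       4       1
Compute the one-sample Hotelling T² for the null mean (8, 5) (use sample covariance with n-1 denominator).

Step 1 — sample mean vector:
  mean(A) = (3 + 4 + 1 + 6 + 4 + 4) / 6 = 22/6 = 3.6667
  mean(B) = (6 + 1 + 2 + 2 + 8 + 1) / 6 = 20/6 = 3.3333
  x̄ = (3.6667, 3.3333),  deviation x̄ - mu_0 = (3.6667, 3.3333) - (8, 5) = (-4.3333, -1.6667).

Step 2 — sample covariance matrix, S[i,j] = (1/(n-1)) · Σ_k (x_{k,i} - mean_i) · (x_{k,j} - mean_j), divisor n-1 = 5:
  S[A,A] = ((-0.6667)·(-0.6667) + (0.3333)·(0.3333) + (-2.6667)·(-2.6667) + (2.3333)·(2.3333) + (0.3333)·(0.3333) + (0.3333)·(0.3333)) / 5 = 13.3333/5 = 2.6667
  S[A,B] = ((-0.6667)·(2.6667) + (0.3333)·(-2.3333) + (-2.6667)·(-1.3333) + (2.3333)·(-1.3333) + (0.3333)·(4.6667) + (0.3333)·(-2.3333)) / 5 = -1.3333/5 = -0.2667
  S[B,B] = ((2.6667)·(2.6667) + (-2.3333)·(-2.3333) + (-1.3333)·(-1.3333) + (-1.3333)·(-1.3333) + (4.6667)·(4.6667) + (-2.3333)·(-2.3333)) / 5 = 43.3333/5 = 8.6667
  S = [[2.6667, -0.2667],
 [-0.2667, 8.6667]].

Step 3 — invert S. det(S) = 2.6667·8.6667 - (-0.2667)² = 23.04.
  S^{-1} = (1/det) · [[d, -b], [-b, a]] = [[0.3762, 0.0116],
 [0.0116, 0.1157]].

Step 4 — quadratic form (x̄ - mu_0)^T · S^{-1} · (x̄ - mu_0):
  S^{-1} · (x̄ - mu_0) = (-1.6493, -0.2431),
  (x̄ - mu_0)^T · [...] = (-4.3333)·(-1.6493) + (-1.6667)·(-0.2431) = 7.5521.

Step 5 — scale by n: T² = 6 · 7.5521 = 45.3125.

T² ≈ 45.3125


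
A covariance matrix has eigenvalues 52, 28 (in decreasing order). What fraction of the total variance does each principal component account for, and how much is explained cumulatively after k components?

Step 1 — total variance = trace(Sigma) = Σ λ_i = 52 + 28 = 80.

Step 2 — fraction explained by component i = λ_i / Σ λ:
  PC1: 52/80 = 0.65
  PC2: 28/80 = 0.35

Step 3 — cumulative fraction after k components = (λ_1 + ... + λ_k) / Σ λ:
  k = 1: 52/80 = 0.65
  k = 2: (52 + 28)/80 = 80/80 = 1

Summary (fraction, with percent):

explained: PC1 0.65 (65%), PC2 0.35 (35%);  cumulative: 0.65, 1


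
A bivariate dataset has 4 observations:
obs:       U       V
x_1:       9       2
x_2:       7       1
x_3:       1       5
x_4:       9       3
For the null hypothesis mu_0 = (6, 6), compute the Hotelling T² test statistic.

Step 1 — sample mean vector:
  mean(U) = (9 + 7 + 1 + 9) / 4 = 26/4 = 6.5
  mean(V) = (2 + 1 + 5 + 3) / 4 = 11/4 = 2.75
  x̄ = (6.5, 2.75),  deviation x̄ - mu_0 = (6.5, 2.75) - (6, 6) = (0.5, -3.25).

Step 2 — sample covariance matrix, S[i,j] = (1/(n-1)) · Σ_k (x_{k,i} - mean_i) · (x_{k,j} - mean_j), divisor n-1 = 3:
  S[U,U] = ((2.5)·(2.5) + (0.5)·(0.5) + (-5.5)·(-5.5) + (2.5)·(2.5)) / 3 = 43/3 = 14.3333
  S[U,V] = ((2.5)·(-0.75) + (0.5)·(-1.75) + (-5.5)·(2.25) + (2.5)·(0.25)) / 3 = -14.5/3 = -4.8333
  S[V,V] = ((-0.75)·(-0.75) + (-1.75)·(-1.75) + (2.25)·(2.25) + (0.25)·(0.25)) / 3 = 8.75/3 = 2.9167
  S = [[14.3333, -4.8333],
 [-4.8333, 2.9167]].

Step 3 — invert S. det(S) = 14.3333·2.9167 - (-4.8333)² = 18.4444.
  S^{-1} = (1/det) · [[d, -b], [-b, a]] = [[0.1581, 0.262],
 [0.262, 0.7771]].

Step 4 — quadratic form (x̄ - mu_0)^T · S^{-1} · (x̄ - mu_0):
  S^{-1} · (x̄ - mu_0) = (-0.7726, -2.3946),
  (x̄ - mu_0)^T · [...] = (0.5)·(-0.7726) + (-3.25)·(-2.3946) = 7.3961.

Step 5 — scale by n: T² = 4 · 7.3961 = 29.5843.

T² ≈ 29.5843


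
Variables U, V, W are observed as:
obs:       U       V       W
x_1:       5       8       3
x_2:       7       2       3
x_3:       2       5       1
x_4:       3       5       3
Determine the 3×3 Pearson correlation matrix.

Step 1 — column means:
  mean(U) = (5 + 7 + 2 + 3) / 4 = 17/4 = 4.25
  mean(V) = (8 + 2 + 5 + 5) / 4 = 20/4 = 5
  mean(W) = (3 + 3 + 1 + 3) / 4 = 10/4 = 2.5

Step 2 — sample variances and covariances s[i,j] = (1/(n-1)) · Σ_k (x_{k,i} - mean_i) · (x_{k,j} - mean_j), with n-1 = 3:
  s[U,U] = ((0.75)·(0.75) + (2.75)·(2.75) + (-2.25)·(-2.25) + (-1.25)·(-1.25)) / 3 = 14.75/3 = 4.9167
  s[U,V] = ((0.75)·(3) + (2.75)·(-3) + (-2.25)·(0) + (-1.25)·(0)) / 3 = -6/3 = -2
  s[U,W] = ((0.75)·(0.5) + (2.75)·(0.5) + (-2.25)·(-1.5) + (-1.25)·(0.5)) / 3 = 4.5/3 = 1.5
  s[V,V] = ((3)·(3) + (-3)·(-3) + (0)·(0) + (0)·(0)) / 3 = 18/3 = 6
  s[V,W] = ((3)·(0.5) + (-3)·(0.5) + (0)·(-1.5) + (0)·(0.5)) / 3 = 0/3 = 0
  s[W,W] = ((0.5)·(0.5) + (0.5)·(0.5) + (-1.5)·(-1.5) + (0.5)·(0.5)) / 3 = 3/3 = 1
  Sample standard deviations s_i = √(s[i,i]):
  s(U) = √(4.9167) = 2.2174
  s(V) = √(6) = 2.4495
  s(W) = √(1) = 1

Step 3 — r_{ij} = s_{ij} / (s_i · s_j):
  r[U,U] = 1 (diagonal).
  r[U,V] = -2 / (2.2174 · 2.4495) = -2 / 5.4314 = -0.3682
  r[U,W] = 1.5 / (2.2174 · 1) = 1.5 / 2.2174 = 0.6765
  r[V,V] = 1 (diagonal).
  r[V,W] = 0 / (2.4495 · 1) = 0 / 2.4495 = 0
  r[W,W] = 1 (diagonal).

R is symmetric with unit diagonal. Assembling:

R = [[1, -0.3682, 0.6765],
 [-0.3682, 1, 0],
 [0.6765, 0, 1]]


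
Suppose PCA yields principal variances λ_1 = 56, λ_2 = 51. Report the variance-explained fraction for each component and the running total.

Step 1 — total variance = trace(Sigma) = Σ λ_i = 56 + 51 = 107.

Step 2 — fraction explained by component i = λ_i / Σ λ:
  PC1: 56/107 = 0.5234
  PC2: 51/107 = 0.4766

Step 3 — cumulative fraction after k components = (λ_1 + ... + λ_k) / Σ λ:
  k = 1: 56/107 = 0.5234
  k = 2: (56 + 51)/107 = 107/107 = 1

Summary (fraction, with percent):

explained: PC1 0.5234 (52.34%), PC2 0.4766 (47.66%);  cumulative: 0.5234, 1


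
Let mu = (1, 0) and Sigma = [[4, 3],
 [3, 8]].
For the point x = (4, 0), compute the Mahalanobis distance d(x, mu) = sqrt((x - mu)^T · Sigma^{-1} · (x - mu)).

Step 1 — centre the observation: (x - mu) = (3, 0).

Step 2 — invert Sigma. det(Sigma) = 4·8 - (3)² = 23.
  Sigma^{-1} = (1/det) · [[d, -b], [-b, a]] = [[0.3478, -0.1304],
 [-0.1304, 0.1739]].

Step 3 — form the quadratic (x - mu)^T · Sigma^{-1} · (x - mu):
  Sigma^{-1} · (x - mu) = (1.0435, -0.3913).
  (x - mu)^T · [Sigma^{-1} · (x - mu)] = (3)·(1.0435) + (0)·(-0.3913) = 3.1304.

Step 4 — take square root: d = √(3.1304) ≈ 1.7693.

d(x, mu) = √(3.1304) ≈ 1.7693


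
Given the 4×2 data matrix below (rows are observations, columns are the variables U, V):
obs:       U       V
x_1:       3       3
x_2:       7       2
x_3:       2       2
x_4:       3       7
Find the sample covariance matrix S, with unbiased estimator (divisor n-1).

Step 1 — column means:
  mean(U) = (3 + 7 + 2 + 3) / 4 = 15/4 = 3.75
  mean(V) = (3 + 2 + 2 + 7) / 4 = 14/4 = 3.5

Step 2 — sample covariance S[i,j] = (1/(n-1)) · Σ_k (x_{k,i} - mean_i) · (x_{k,j} - mean_j), with n-1 = 3.
  S[U,U] = ((-0.75)·(-0.75) + (3.25)·(3.25) + (-1.75)·(-1.75) + (-0.75)·(-0.75)) / 3 = 14.75/3 = 4.9167
  S[U,V] = ((-0.75)·(-0.5) + (3.25)·(-1.5) + (-1.75)·(-1.5) + (-0.75)·(3.5)) / 3 = -4.5/3 = -1.5
  S[V,V] = ((-0.5)·(-0.5) + (-1.5)·(-1.5) + (-1.5)·(-1.5) + (3.5)·(3.5)) / 3 = 17/3 = 5.6667

S is symmetric (S[j,i] = S[i,j]). Assembling:

S = [[4.9167, -1.5],
 [-1.5, 5.6667]]


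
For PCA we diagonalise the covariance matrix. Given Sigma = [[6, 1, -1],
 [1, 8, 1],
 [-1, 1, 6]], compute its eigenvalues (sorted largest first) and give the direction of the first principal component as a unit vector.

Step 1 — characteristic polynomial p(λ) = det(λI - Sigma) = λ³ - tr·λ² + c_1·λ - det, where tr = trace, c_1 = sum of the principal 2×2 minors, det = det(Sigma):
  tr = 6 + 8 + 6 = 20,
  c_1 = (6·8 - (1)²) + (6·6 - (-1)²) + (8·6 - (1)²) = 47 + 35 + 47 = 129,
  det = 6·(8·6 - (1)²) - (1)·((1)·6 - (1)·(-1)) + (-1)·((1)·(1) - 8·(-1)) = 6·(47) - (1)·(7) + (-1)·(9) = 266.
  So p(λ) = λ³ - 20λ² + 129λ - 266.
Step 2 — look for an integer root (rational root theorem: any rational root is an integer divisor of 266). Testing λ = 7:
  p(7) = 343 - 980 + 903 - 266 = 0  ✓
  Dividing out (λ - 7): p(λ) = (λ - 7)(λ² - 13λ + 38).
Step 3 — remaining eigenvalues from the quadratic λ² - 13λ + 38 = 0:
  Δ = 13² - 4·38 = 169 - 152 = 17,  λ = (13 ± √17)/2 = (13 ± 4.1231)/2 ≈ 8.5616 or 4.4384.
  Sorted: λ_1 = 8.5616,  λ_2 = 7,  λ_3 = 4.4384  (check: sum = 20 = tr ✓).

Step 4 — unit eigenvector for λ_1 ≈ 8.5616: v spans the null space of (Sigma - λ_1 I), whose rows are
  r_1 = (-2.5616, 1, -1),  r_2 = (1, -0.5616, 1),  r_3 = (-1, 1, -2.5616).
  v is orthogonal to every row, so take v ∝ r_1 × r_2 = ((1)·(1) - (-1)·(-0.5616), (-1)·(1) - (-2.5616)·(1), (-2.5616)·(-0.5616) - (1)·(1)) ≈ (0.4384, 1.5616, 0.4384).
  Let u = (0.4384, 1.5616, 0.4384).
  ||u|| = √((0.4384)² + (1.5616)² + (0.4384)²) = √(2.8229) ≈ 1.6802,  v_1 = u/||u|| ≈ (0.261, 0.9294, 0.261) (||v_1|| = 1).

λ_1 = 8.5616,  λ_2 = 7,  λ_3 = 4.4384;  v_1 ≈ (0.261, 0.9294, 0.261)


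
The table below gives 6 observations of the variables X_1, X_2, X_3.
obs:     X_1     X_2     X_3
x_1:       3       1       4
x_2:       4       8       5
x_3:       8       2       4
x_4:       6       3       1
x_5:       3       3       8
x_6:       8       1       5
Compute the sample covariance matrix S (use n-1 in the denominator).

Step 1 — column means:
  mean(X_1) = (3 + 4 + 8 + 6 + 3 + 8) / 6 = 32/6 = 5.3333
  mean(X_2) = (1 + 8 + 2 + 3 + 3 + 1) / 6 = 18/6 = 3
  mean(X_3) = (4 + 5 + 4 + 1 + 8 + 5) / 6 = 27/6 = 4.5

Step 2 — sample covariance S[i,j] = (1/(n-1)) · Σ_k (x_{k,i} - mean_i) · (x_{k,j} - mean_j), with n-1 = 5.
  S[X_1,X_1] = ((-2.3333)·(-2.3333) + (-1.3333)·(-1.3333) + (2.6667)·(2.6667) + (0.6667)·(0.6667) + (-2.3333)·(-2.3333) + (2.6667)·(2.6667)) / 5 = 27.3333/5 = 5.4667
  S[X_1,X_2] = ((-2.3333)·(-2) + (-1.3333)·(5) + (2.6667)·(-1) + (0.6667)·(0) + (-2.3333)·(0) + (2.6667)·(-2)) / 5 = -10/5 = -2
  S[X_1,X_3] = ((-2.3333)·(-0.5) + (-1.3333)·(0.5) + (2.6667)·(-0.5) + (0.6667)·(-3.5) + (-2.3333)·(3.5) + (2.6667)·(0.5)) / 5 = -10/5 = -2
  S[X_2,X_2] = ((-2)·(-2) + (5)·(5) + (-1)·(-1) + (0)·(0) + (0)·(0) + (-2)·(-2)) / 5 = 34/5 = 6.8
  S[X_2,X_3] = ((-2)·(-0.5) + (5)·(0.5) + (-1)·(-0.5) + (0)·(-3.5) + (0)·(3.5) + (-2)·(0.5)) / 5 = 3/5 = 0.6
  S[X_3,X_3] = ((-0.5)·(-0.5) + (0.5)·(0.5) + (-0.5)·(-0.5) + (-3.5)·(-3.5) + (3.5)·(3.5) + (0.5)·(0.5)) / 5 = 25.5/5 = 5.1

S is symmetric (S[j,i] = S[i,j]). Assembling:

S = [[5.4667, -2, -2],
 [-2, 6.8, 0.6],
 [-2, 0.6, 5.1]]


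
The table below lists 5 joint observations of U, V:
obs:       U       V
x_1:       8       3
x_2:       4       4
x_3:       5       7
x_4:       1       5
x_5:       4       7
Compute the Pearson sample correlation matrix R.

Step 1 — column means:
  mean(U) = (8 + 4 + 5 + 1 + 4) / 5 = 22/5 = 4.4
  mean(V) = (3 + 4 + 7 + 5 + 7) / 5 = 26/5 = 5.2

Step 2 — sample variances and covariances s[i,j] = (1/(n-1)) · Σ_k (x_{k,i} - mean_i) · (x_{k,j} - mean_j), with n-1 = 4:
  s[U,U] = ((3.6)·(3.6) + (-0.4)·(-0.4) + (0.6)·(0.6) + (-3.4)·(-3.4) + (-0.4)·(-0.4)) / 4 = 25.2/4 = 6.3
  s[U,V] = ((3.6)·(-2.2) + (-0.4)·(-1.2) + (0.6)·(1.8) + (-3.4)·(-0.2) + (-0.4)·(1.8)) / 4 = -6.4/4 = -1.6
  s[V,V] = ((-2.2)·(-2.2) + (-1.2)·(-1.2) + (1.8)·(1.8) + (-0.2)·(-0.2) + (1.8)·(1.8)) / 4 = 12.8/4 = 3.2
  Sample standard deviations s_i = √(s[i,i]):
  s(U) = √(6.3) = 2.51
  s(V) = √(3.2) = 1.7889

Step 3 — r_{ij} = s_{ij} / (s_i · s_j):
  r[U,U] = 1 (diagonal).
  r[U,V] = -1.6 / (2.51 · 1.7889) = -1.6 / 4.49 = -0.3563
  r[V,V] = 1 (diagonal).

R is symmetric with unit diagonal. Assembling:

R = [[1, -0.3563],
 [-0.3563, 1]]


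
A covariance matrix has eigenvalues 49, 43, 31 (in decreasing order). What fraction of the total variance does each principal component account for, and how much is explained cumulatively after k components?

Step 1 — total variance = trace(Sigma) = Σ λ_i = 49 + 43 + 31 = 123.

Step 2 — fraction explained by component i = λ_i / Σ λ:
  PC1: 49/123 = 0.3984
  PC2: 43/123 = 0.3496
  PC3: 31/123 = 0.252

Step 3 — cumulative fraction after k components = (λ_1 + ... + λ_k) / Σ λ:
  k = 1: 49/123 = 0.3984
  k = 2: (49 + 43)/123 = 92/123 = 0.748
  k = 3: (49 + 43 + 31)/123 = 123/123 = 1

Summary (fraction, with percent):

explained: PC1 0.3984 (39.84%), PC2 0.3496 (34.96%), PC3 0.252 (25.2%);  cumulative: 0.3984, 0.748, 1


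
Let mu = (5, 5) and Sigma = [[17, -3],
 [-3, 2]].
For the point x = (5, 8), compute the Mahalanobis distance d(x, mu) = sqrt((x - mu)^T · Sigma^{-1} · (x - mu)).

Step 1 — centre the observation: (x - mu) = (0, 3).

Step 2 — invert Sigma. det(Sigma) = 17·2 - (-3)² = 25.
  Sigma^{-1} = (1/det) · [[d, -b], [-b, a]] = [[0.08, 0.12],
 [0.12, 0.68]].

Step 3 — form the quadratic (x - mu)^T · Sigma^{-1} · (x - mu):
  Sigma^{-1} · (x - mu) = (0.36, 2.04).
  (x - mu)^T · [Sigma^{-1} · (x - mu)] = (0)·(0.36) + (3)·(2.04) = 6.12.

Step 4 — take square root: d = √(6.12) ≈ 2.4739.

d(x, mu) = √(6.12) ≈ 2.4739


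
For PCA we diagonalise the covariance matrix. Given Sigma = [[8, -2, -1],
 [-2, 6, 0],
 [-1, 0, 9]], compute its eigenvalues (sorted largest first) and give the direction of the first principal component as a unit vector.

Step 1 — characteristic polynomial p(λ) = det(λI - Sigma) = λ³ - tr·λ² + c_1·λ - det, where tr = trace, c_1 = sum of the principal 2×2 minors, det = det(Sigma):
  tr = 8 + 6 + 9 = 23,
  c_1 = (8·6 - (-2)²) + (8·9 - (-1)²) + (6·9 - (0)²) = 44 + 71 + 54 = 169,
  det = 8·(6·9 - (0)²) - (-2)·((-2)·9 - (0)·(-1)) + (-1)·((-2)·(0) - 6·(-1)) = 8·(54) - (-2)·(-18) + (-1)·(6) = 390.
  So p(λ) = λ³ - 23λ² + 169λ - 390.
Step 2 — look for an integer root (rational root theorem: any rational root is an integer divisor of 390). Testing λ = 10:
  p(10) = 1000 - 2300 + 1690 - 390 = 0  ✓
  Dividing out (λ - 10): p(λ) = (λ - 10)(λ² - 13λ + 39).
Step 3 — remaining eigenvalues from the quadratic λ² - 13λ + 39 = 0:
  Δ = 13² - 4·39 = 169 - 156 = 13,  λ = (13 ± √13)/2 = (13 ± 3.6056)/2 ≈ 8.3028 or 4.6972.
  Sorted: λ_1 = 10,  λ_2 = 8.3028,  λ_3 = 4.6972  (check: sum = 23 = tr ✓).

Step 4 — unit eigenvector for λ_1 = 10: v spans the null space of (Sigma - λ_1 I), whose rows are
  r_1 = (-2, -2, -1),  r_2 = (-2, -4, 0),  r_3 = (-1, 0, -1).
  v is orthogonal to every row, so take v ∝ r_1 × r_2 = ((-2)·(0) - (-1)·(-4), (-1)·(-2) - (-2)·(0), (-2)·(-4) - (-2)·(-2)) = (-4, 2, 4).
  Rescale (divide by 2; multiply by -1 so the first nonzero entry is positive): u = (2, -1, -2).
  ||u|| = √((2)² + (-1)² + (-2)²) = √(9) = 3,  v_1 = u/||u|| ≈ (0.6667, -0.3333, -0.6667) (||v_1|| = 1).

λ_1 = 10,  λ_2 = 8.3028,  λ_3 = 4.6972;  v_1 ≈ (0.6667, -0.3333, -0.6667)


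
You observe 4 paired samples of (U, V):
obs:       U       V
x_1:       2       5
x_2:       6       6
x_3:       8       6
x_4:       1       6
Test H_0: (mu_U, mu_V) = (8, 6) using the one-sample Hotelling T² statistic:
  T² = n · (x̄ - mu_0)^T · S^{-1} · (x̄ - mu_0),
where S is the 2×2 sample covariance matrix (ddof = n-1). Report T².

Step 1 — sample mean vector:
  mean(U) = (2 + 6 + 8 + 1) / 4 = 17/4 = 4.25
  mean(V) = (5 + 6 + 6 + 6) / 4 = 23/4 = 5.75
  x̄ = (4.25, 5.75),  deviation x̄ - mu_0 = (4.25, 5.75) - (8, 6) = (-3.75, -0.25).

Step 2 — sample covariance matrix, S[i,j] = (1/(n-1)) · Σ_k (x_{k,i} - mean_i) · (x_{k,j} - mean_j), divisor n-1 = 3:
  S[U,U] = ((-2.25)·(-2.25) + (1.75)·(1.75) + (3.75)·(3.75) + (-3.25)·(-3.25)) / 3 = 32.75/3 = 10.9167
  S[U,V] = ((-2.25)·(-0.75) + (1.75)·(0.25) + (3.75)·(0.25) + (-3.25)·(0.25)) / 3 = 2.25/3 = 0.75
  S[V,V] = ((-0.75)·(-0.75) + (0.25)·(0.25) + (0.25)·(0.25) + (0.25)·(0.25)) / 3 = 0.75/3 = 0.25
  S = [[10.9167, 0.75],
 [0.75, 0.25]].

Step 3 — invert S. det(S) = 10.9167·0.25 - (0.75)² = 2.1667.
  S^{-1} = (1/det) · [[d, -b], [-b, a]] = [[0.1154, -0.3462],
 [-0.3462, 5.0385]].

Step 4 — quadratic form (x̄ - mu_0)^T · S^{-1} · (x̄ - mu_0):
  S^{-1} · (x̄ - mu_0) = (-0.3462, 0.0385),
  (x̄ - mu_0)^T · [...] = (-3.75)·(-0.3462) + (-0.25)·(0.0385) = 1.2885.

Step 5 — scale by n: T² = 4 · 1.2885 = 5.1538.

T² ≈ 5.1538


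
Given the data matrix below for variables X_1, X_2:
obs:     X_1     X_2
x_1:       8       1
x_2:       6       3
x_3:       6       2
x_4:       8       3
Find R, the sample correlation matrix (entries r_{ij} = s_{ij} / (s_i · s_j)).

Step 1 — column means:
  mean(X_1) = (8 + 6 + 6 + 8) / 4 = 28/4 = 7
  mean(X_2) = (1 + 3 + 2 + 3) / 4 = 9/4 = 2.25

Step 2 — sample variances and covariances s[i,j] = (1/(n-1)) · Σ_k (x_{k,i} - mean_i) · (x_{k,j} - mean_j), with n-1 = 3:
  s[X_1,X_1] = ((1)·(1) + (-1)·(-1) + (-1)·(-1) + (1)·(1)) / 3 = 4/3 = 1.3333
  s[X_1,X_2] = ((1)·(-1.25) + (-1)·(0.75) + (-1)·(-0.25) + (1)·(0.75)) / 3 = -1/3 = -0.3333
  s[X_2,X_2] = ((-1.25)·(-1.25) + (0.75)·(0.75) + (-0.25)·(-0.25) + (0.75)·(0.75)) / 3 = 2.75/3 = 0.9167
  Sample standard deviations s_i = √(s[i,i]):
  s(X_1) = √(1.3333) = 1.1547
  s(X_2) = √(0.9167) = 0.9574

Step 3 — r_{ij} = s_{ij} / (s_i · s_j):
  r[X_1,X_1] = 1 (diagonal).
  r[X_1,X_2] = -0.3333 / (1.1547 · 0.9574) = -0.3333 / 1.1055 = -0.3015
  r[X_2,X_2] = 1 (diagonal).

R is symmetric with unit diagonal. Assembling:

R = [[1, -0.3015],
 [-0.3015, 1]]


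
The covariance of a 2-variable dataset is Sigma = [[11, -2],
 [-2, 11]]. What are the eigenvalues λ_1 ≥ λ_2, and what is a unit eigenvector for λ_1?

Step 1 — characteristic polynomial of 2×2 Sigma:
  det(Sigma - λI) = λ² - trace · λ + det = 0.
  trace = 11 + 11 = 22, det = 11·11 - (-2)² = 117.
Step 2 — discriminant:
  Δ = trace² - 4·det = 484 - 468 = 16.
Step 3 — eigenvalues:
  λ = (trace ± √Δ)/2 = (22 ± 4)/2,
  λ_1 = 13,  λ_2 = 9.

Step 4 — unit eigenvector for λ_1: solve (Sigma - λ_1 I)v = 0. First row:
  (11 - 13)·v_x + (-2)·v_y = 0, i.e. (-2)·v_x + (-2)·v_y = 0,
  so v ∝ (b, λ_1 - a) = (-2, 2); multiply by -1 so the first entry is positive: u = (2, -2).
  ||u|| = √((2)² + (-2)²) = √(8) ≈ 2.8284,
  v_1 = u/||u|| ≈ (0.7071, -0.7071) (||v_1|| = 1).

λ_1 = 13,  λ_2 = 9;  v_1 ≈ (0.7071, -0.7071)


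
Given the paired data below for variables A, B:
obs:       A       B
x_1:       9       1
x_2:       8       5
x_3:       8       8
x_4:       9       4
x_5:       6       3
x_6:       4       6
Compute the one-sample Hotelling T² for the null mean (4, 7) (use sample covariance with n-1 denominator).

Step 1 — sample mean vector:
  mean(A) = (9 + 8 + 8 + 9 + 6 + 4) / 6 = 44/6 = 7.3333
  mean(B) = (1 + 5 + 8 + 4 + 3 + 6) / 6 = 27/6 = 4.5
  x̄ = (7.3333, 4.5),  deviation x̄ - mu_0 = (7.3333, 4.5) - (4, 7) = (3.3333, -2.5).

Step 2 — sample covariance matrix, S[i,j] = (1/(n-1)) · Σ_k (x_{k,i} - mean_i) · (x_{k,j} - mean_j), divisor n-1 = 5:
  S[A,A] = ((1.6667)·(1.6667) + (0.6667)·(0.6667) + (0.6667)·(0.6667) + (1.6667)·(1.6667) + (-1.3333)·(-1.3333) + (-3.3333)·(-3.3333)) / 5 = 19.3333/5 = 3.8667
  S[A,B] = ((1.6667)·(-3.5) + (0.6667)·(0.5) + (0.6667)·(3.5) + (1.6667)·(-0.5) + (-1.3333)·(-1.5) + (-3.3333)·(1.5)) / 5 = -7/5 = -1.4
  S[B,B] = ((-3.5)·(-3.5) + (0.5)·(0.5) + (3.5)·(3.5) + (-0.5)·(-0.5) + (-1.5)·(-1.5) + (1.5)·(1.5)) / 5 = 29.5/5 = 5.9
  S = [[3.8667, -1.4],
 [-1.4, 5.9]].

Step 3 — invert S. det(S) = 3.8667·5.9 - (-1.4)² = 20.8533.
  S^{-1} = (1/det) · [[d, -b], [-b, a]] = [[0.2829, 0.0671],
 [0.0671, 0.1854]].

Step 4 — quadratic form (x̄ - mu_0)^T · S^{-1} · (x̄ - mu_0):
  S^{-1} · (x̄ - mu_0) = (0.7753, -0.2398),
  (x̄ - mu_0)^T · [...] = (3.3333)·(0.7753) + (-2.5)·(-0.2398) = 3.1836.

Step 5 — scale by n: T² = 6 · 3.1836 = 19.1017.

T² ≈ 19.1017


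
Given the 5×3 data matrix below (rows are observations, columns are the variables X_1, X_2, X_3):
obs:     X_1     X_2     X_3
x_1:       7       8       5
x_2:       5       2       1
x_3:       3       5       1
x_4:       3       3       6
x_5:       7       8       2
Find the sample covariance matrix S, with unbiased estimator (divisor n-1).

Step 1 — column means:
  mean(X_1) = (7 + 5 + 3 + 3 + 7) / 5 = 25/5 = 5
  mean(X_2) = (8 + 2 + 5 + 3 + 8) / 5 = 26/5 = 5.2
  mean(X_3) = (5 + 1 + 1 + 6 + 2) / 5 = 15/5 = 3

Step 2 — sample covariance S[i,j] = (1/(n-1)) · Σ_k (x_{k,i} - mean_i) · (x_{k,j} - mean_j), with n-1 = 4.
  S[X_1,X_1] = ((2)·(2) + (0)·(0) + (-2)·(-2) + (-2)·(-2) + (2)·(2)) / 4 = 16/4 = 4
  S[X_1,X_2] = ((2)·(2.8) + (0)·(-3.2) + (-2)·(-0.2) + (-2)·(-2.2) + (2)·(2.8)) / 4 = 16/4 = 4
  S[X_1,X_3] = ((2)·(2) + (0)·(-2) + (-2)·(-2) + (-2)·(3) + (2)·(-1)) / 4 = 0/4 = 0
  S[X_2,X_2] = ((2.8)·(2.8) + (-3.2)·(-3.2) + (-0.2)·(-0.2) + (-2.2)·(-2.2) + (2.8)·(2.8)) / 4 = 30.8/4 = 7.7
  S[X_2,X_3] = ((2.8)·(2) + (-3.2)·(-2) + (-0.2)·(-2) + (-2.2)·(3) + (2.8)·(-1)) / 4 = 3/4 = 0.75
  S[X_3,X_3] = ((2)·(2) + (-2)·(-2) + (-2)·(-2) + (3)·(3) + (-1)·(-1)) / 4 = 22/4 = 5.5

S is symmetric (S[j,i] = S[i,j]). Assembling:

S = [[4, 4, 0],
 [4, 7.7, 0.75],
 [0, 0.75, 5.5]]


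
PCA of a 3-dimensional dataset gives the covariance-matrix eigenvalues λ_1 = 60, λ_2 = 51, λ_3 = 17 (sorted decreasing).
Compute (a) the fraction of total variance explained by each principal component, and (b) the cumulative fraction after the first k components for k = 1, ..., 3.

Step 1 — total variance = trace(Sigma) = Σ λ_i = 60 + 51 + 17 = 128.

Step 2 — fraction explained by component i = λ_i / Σ λ:
  PC1: 60/128 = 0.4688
  PC2: 51/128 = 0.3984
  PC3: 17/128 = 0.1328

Step 3 — cumulative fraction after k components = (λ_1 + ... + λ_k) / Σ λ:
  k = 1: 60/128 = 0.4688
  k = 2: (60 + 51)/128 = 111/128 = 0.8672
  k = 3: (60 + 51 + 17)/128 = 128/128 = 1

Summary (fraction, with percent):

explained: PC1 0.4688 (46.88%), PC2 0.3984 (39.84%), PC3 0.1328 (13.28%);  cumulative: 0.4688, 0.8672, 1


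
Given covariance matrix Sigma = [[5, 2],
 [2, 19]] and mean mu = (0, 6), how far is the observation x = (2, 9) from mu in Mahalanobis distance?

Step 1 — centre the observation: (x - mu) = (2, 3).

Step 2 — invert Sigma. det(Sigma) = 5·19 - (2)² = 91.
  Sigma^{-1} = (1/det) · [[d, -b], [-b, a]] = [[0.2088, -0.022],
 [-0.022, 0.0549]].

Step 3 — form the quadratic (x - mu)^T · Sigma^{-1} · (x - mu):
  Sigma^{-1} · (x - mu) = (0.3516, 0.1209).
  (x - mu)^T · [Sigma^{-1} · (x - mu)] = (2)·(0.3516) + (3)·(0.1209) = 1.0659.

Step 4 — take square root: d = √(1.0659) ≈ 1.0324.

d(x, mu) = √(1.0659) ≈ 1.0324


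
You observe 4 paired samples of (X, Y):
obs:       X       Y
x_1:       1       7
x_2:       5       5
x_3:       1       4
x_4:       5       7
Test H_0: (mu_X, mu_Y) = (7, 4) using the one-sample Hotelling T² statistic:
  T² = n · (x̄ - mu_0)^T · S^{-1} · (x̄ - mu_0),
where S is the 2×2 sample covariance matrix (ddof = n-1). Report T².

Step 1 — sample mean vector:
  mean(X) = (1 + 5 + 1 + 5) / 4 = 12/4 = 3
  mean(Y) = (7 + 5 + 4 + 7) / 4 = 23/4 = 5.75
  x̄ = (3, 5.75),  deviation x̄ - mu_0 = (3, 5.75) - (7, 4) = (-4, 1.75).

Step 2 — sample covariance matrix, S[i,j] = (1/(n-1)) · Σ_k (x_{k,i} - mean_i) · (x_{k,j} - mean_j), divisor n-1 = 3:
  S[X,X] = ((-2)·(-2) + (2)·(2) + (-2)·(-2) + (2)·(2)) / 3 = 16/3 = 5.3333
  S[X,Y] = ((-2)·(1.25) + (2)·(-0.75) + (-2)·(-1.75) + (2)·(1.25)) / 3 = 2/3 = 0.6667
  S[Y,Y] = ((1.25)·(1.25) + (-0.75)·(-0.75) + (-1.75)·(-1.75) + (1.25)·(1.25)) / 3 = 6.75/3 = 2.25
  S = [[5.3333, 0.6667],
 [0.6667, 2.25]].

Step 3 — invert S. det(S) = 5.3333·2.25 - (0.6667)² = 11.5556.
  S^{-1} = (1/det) · [[d, -b], [-b, a]] = [[0.1947, -0.0577],
 [-0.0577, 0.4615]].

Step 4 — quadratic form (x̄ - mu_0)^T · S^{-1} · (x̄ - mu_0):
  S^{-1} · (x̄ - mu_0) = (-0.8798, 1.0385),
  (x̄ - mu_0)^T · [...] = (-4)·(-0.8798) + (1.75)·(1.0385) = 5.3365.

Step 5 — scale by n: T² = 4 · 5.3365 = 21.3462.

T² ≈ 21.3462


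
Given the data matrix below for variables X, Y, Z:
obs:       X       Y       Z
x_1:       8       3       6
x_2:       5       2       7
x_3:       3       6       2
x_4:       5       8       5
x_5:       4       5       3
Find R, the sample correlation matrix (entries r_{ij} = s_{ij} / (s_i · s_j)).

Step 1 — column means:
  mean(X) = (8 + 5 + 3 + 5 + 4) / 5 = 25/5 = 5
  mean(Y) = (3 + 2 + 6 + 8 + 5) / 5 = 24/5 = 4.8
  mean(Z) = (6 + 7 + 2 + 5 + 3) / 5 = 23/5 = 4.6

Step 2 — sample variances and covariances s[i,j] = (1/(n-1)) · Σ_k (x_{k,i} - mean_i) · (x_{k,j} - mean_j), with n-1 = 4:
  s[X,X] = ((3)·(3) + (0)·(0) + (-2)·(-2) + (0)·(0) + (-1)·(-1)) / 4 = 14/4 = 3.5
  s[X,Y] = ((3)·(-1.8) + (0)·(-2.8) + (-2)·(1.2) + (0)·(3.2) + (-1)·(0.2)) / 4 = -8/4 = -2
  s[X,Z] = ((3)·(1.4) + (0)·(2.4) + (-2)·(-2.6) + (0)·(0.4) + (-1)·(-1.6)) / 4 = 11/4 = 2.75
  s[Y,Y] = ((-1.8)·(-1.8) + (-2.8)·(-2.8) + (1.2)·(1.2) + (3.2)·(3.2) + (0.2)·(0.2)) / 4 = 22.8/4 = 5.7
  s[Y,Z] = ((-1.8)·(1.4) + (-2.8)·(2.4) + (1.2)·(-2.6) + (3.2)·(0.4) + (0.2)·(-1.6)) / 4 = -11.4/4 = -2.85
  s[Z,Z] = ((1.4)·(1.4) + (2.4)·(2.4) + (-2.6)·(-2.6) + (0.4)·(0.4) + (-1.6)·(-1.6)) / 4 = 17.2/4 = 4.3
  Sample standard deviations s_i = √(s[i,i]):
  s(X) = √(3.5) = 1.8708
  s(Y) = √(5.7) = 2.3875
  s(Z) = √(4.3) = 2.0736

Step 3 — r_{ij} = s_{ij} / (s_i · s_j):
  r[X,X] = 1 (diagonal).
  r[X,Y] = -2 / (1.8708 · 2.3875) = -2 / 4.4665 = -0.4478
  r[X,Z] = 2.75 / (1.8708 · 2.0736) = 2.75 / 3.8794 = 0.7089
  r[Y,Y] = 1 (diagonal).
  r[Y,Z] = -2.85 / (2.3875 · 2.0736) = -2.85 / 4.9508 = -0.5757
  r[Z,Z] = 1 (diagonal).

R is symmetric with unit diagonal. Assembling:

R = [[1, -0.4478, 0.7089],
 [-0.4478, 1, -0.5757],
 [0.7089, -0.5757, 1]]


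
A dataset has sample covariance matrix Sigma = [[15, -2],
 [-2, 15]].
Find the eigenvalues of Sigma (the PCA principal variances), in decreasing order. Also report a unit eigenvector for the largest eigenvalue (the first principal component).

Step 1 — characteristic polynomial of 2×2 Sigma:
  det(Sigma - λI) = λ² - trace · λ + det = 0.
  trace = 15 + 15 = 30, det = 15·15 - (-2)² = 221.
Step 2 — discriminant:
  Δ = trace² - 4·det = 900 - 884 = 16.
Step 3 — eigenvalues:
  λ = (trace ± √Δ)/2 = (30 ± 4)/2,
  λ_1 = 17,  λ_2 = 13.

Step 4 — unit eigenvector for λ_1: solve (Sigma - λ_1 I)v = 0. First row:
  (15 - 17)·v_x + (-2)·v_y = 0, i.e. (-2)·v_x + (-2)·v_y = 0,
  so v ∝ (b, λ_1 - a) = (-2, 2); multiply by -1 so the first entry is positive: u = (2, -2).
  ||u|| = √((2)² + (-2)²) = √(8) ≈ 2.8284,
  v_1 = u/||u|| ≈ (0.7071, -0.7071) (||v_1|| = 1).

λ_1 = 17,  λ_2 = 13;  v_1 ≈ (0.7071, -0.7071)


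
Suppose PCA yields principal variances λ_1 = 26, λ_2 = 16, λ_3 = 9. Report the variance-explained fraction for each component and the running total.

Step 1 — total variance = trace(Sigma) = Σ λ_i = 26 + 16 + 9 = 51.

Step 2 — fraction explained by component i = λ_i / Σ λ:
  PC1: 26/51 = 0.5098
  PC2: 16/51 = 0.3137
  PC3: 9/51 = 0.1765

Step 3 — cumulative fraction after k components = (λ_1 + ... + λ_k) / Σ λ:
  k = 1: 26/51 = 0.5098
  k = 2: (26 + 16)/51 = 42/51 = 0.8235
  k = 3: (26 + 16 + 9)/51 = 51/51 = 1

Summary (fraction, with percent):

explained: PC1 0.5098 (50.98%), PC2 0.3137 (31.37%), PC3 0.1765 (17.65%);  cumulative: 0.5098, 0.8235, 1


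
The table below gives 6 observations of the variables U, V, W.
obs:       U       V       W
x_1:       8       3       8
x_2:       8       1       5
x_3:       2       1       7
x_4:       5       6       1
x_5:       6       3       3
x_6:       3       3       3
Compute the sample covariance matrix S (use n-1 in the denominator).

Step 1 — column means:
  mean(U) = (8 + 8 + 2 + 5 + 6 + 3) / 6 = 32/6 = 5.3333
  mean(V) = (3 + 1 + 1 + 6 + 3 + 3) / 6 = 17/6 = 2.8333
  mean(W) = (8 + 5 + 7 + 1 + 3 + 3) / 6 = 27/6 = 4.5

Step 2 — sample covariance S[i,j] = (1/(n-1)) · Σ_k (x_{k,i} - mean_i) · (x_{k,j} - mean_j), with n-1 = 5.
  S[U,U] = ((2.6667)·(2.6667) + (2.6667)·(2.6667) + (-3.3333)·(-3.3333) + (-0.3333)·(-0.3333) + (0.6667)·(0.6667) + (-2.3333)·(-2.3333)) / 5 = 31.3333/5 = 6.2667
  S[U,V] = ((2.6667)·(0.1667) + (2.6667)·(-1.8333) + (-3.3333)·(-1.8333) + (-0.3333)·(3.1667) + (0.6667)·(0.1667) + (-2.3333)·(0.1667)) / 5 = 0.3333/5 = 0.0667
  S[U,W] = ((2.6667)·(3.5) + (2.6667)·(0.5) + (-3.3333)·(2.5) + (-0.3333)·(-3.5) + (0.6667)·(-1.5) + (-2.3333)·(-1.5)) / 5 = 6/5 = 1.2
  S[V,V] = ((0.1667)·(0.1667) + (-1.8333)·(-1.8333) + (-1.8333)·(-1.8333) + (3.1667)·(3.1667) + (0.1667)·(0.1667) + (0.1667)·(0.1667)) / 5 = 16.8333/5 = 3.3667
  S[V,W] = ((0.1667)·(3.5) + (-1.8333)·(0.5) + (-1.8333)·(2.5) + (3.1667)·(-3.5) + (0.1667)·(-1.5) + (0.1667)·(-1.5)) / 5 = -16.5/5 = -3.3
  S[W,W] = ((3.5)·(3.5) + (0.5)·(0.5) + (2.5)·(2.5) + (-3.5)·(-3.5) + (-1.5)·(-1.5) + (-1.5)·(-1.5)) / 5 = 35.5/5 = 7.1

S is symmetric (S[j,i] = S[i,j]). Assembling:

S = [[6.2667, 0.0667, 1.2],
 [0.0667, 3.3667, -3.3],
 [1.2, -3.3, 7.1]]


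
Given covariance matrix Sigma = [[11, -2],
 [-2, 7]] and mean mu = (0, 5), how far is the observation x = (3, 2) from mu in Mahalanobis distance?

Step 1 — centre the observation: (x - mu) = (3, -3).

Step 2 — invert Sigma. det(Sigma) = 11·7 - (-2)² = 73.
  Sigma^{-1} = (1/det) · [[d, -b], [-b, a]] = [[0.0959, 0.0274],
 [0.0274, 0.1507]].

Step 3 — form the quadratic (x - mu)^T · Sigma^{-1} · (x - mu):
  Sigma^{-1} · (x - mu) = (0.2055, -0.3699).
  (x - mu)^T · [Sigma^{-1} · (x - mu)] = (3)·(0.2055) + (-3)·(-0.3699) = 1.726.

Step 4 — take square root: d = √(1.726) ≈ 1.3138.

d(x, mu) = √(1.726) ≈ 1.3138


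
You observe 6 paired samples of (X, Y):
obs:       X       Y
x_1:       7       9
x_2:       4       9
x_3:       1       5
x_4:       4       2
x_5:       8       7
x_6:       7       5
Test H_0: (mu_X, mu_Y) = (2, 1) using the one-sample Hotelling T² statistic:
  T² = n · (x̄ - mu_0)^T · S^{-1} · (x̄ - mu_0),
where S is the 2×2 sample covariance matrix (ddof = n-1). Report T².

Step 1 — sample mean vector:
  mean(X) = (7 + 4 + 1 + 4 + 8 + 7) / 6 = 31/6 = 5.1667
  mean(Y) = (9 + 9 + 5 + 2 + 7 + 5) / 6 = 37/6 = 6.1667
  x̄ = (5.1667, 6.1667),  deviation x̄ - mu_0 = (5.1667, 6.1667) - (2, 1) = (3.1667, 5.1667).

Step 2 — sample covariance matrix, S[i,j] = (1/(n-1)) · Σ_k (x_{k,i} - mean_i) · (x_{k,j} - mean_j), divisor n-1 = 5:
  S[X,X] = ((1.8333)·(1.8333) + (-1.1667)·(-1.1667) + (-4.1667)·(-4.1667) + (-1.1667)·(-1.1667) + (2.8333)·(2.8333) + (1.8333)·(1.8333)) / 5 = 34.8333/5 = 6.9667
  S[X,Y] = ((1.8333)·(2.8333) + (-1.1667)·(2.8333) + (-4.1667)·(-1.1667) + (-1.1667)·(-4.1667) + (2.8333)·(0.8333) + (1.8333)·(-1.1667)) / 5 = 11.8333/5 = 2.3667
  S[Y,Y] = ((2.8333)·(2.8333) + (2.8333)·(2.8333) + (-1.1667)·(-1.1667) + (-4.1667)·(-4.1667) + (0.8333)·(0.8333) + (-1.1667)·(-1.1667)) / 5 = 36.8333/5 = 7.3667
  S = [[6.9667, 2.3667],
 [2.3667, 7.3667]].

Step 3 — invert S. det(S) = 6.9667·7.3667 - (2.3667)² = 45.72.
  S^{-1} = (1/det) · [[d, -b], [-b, a]] = [[0.1611, -0.0518],
 [-0.0518, 0.1524]].

Step 4 — quadratic form (x̄ - mu_0)^T · S^{-1} · (x̄ - mu_0):
  S^{-1} · (x̄ - mu_0) = (0.2428, 0.6234),
  (x̄ - mu_0)^T · [...] = (3.1667)·(0.2428) + (5.1667)·(0.6234) = 3.9895.

Step 5 — scale by n: T² = 6 · 3.9895 = 23.937.

T² ≈ 23.937


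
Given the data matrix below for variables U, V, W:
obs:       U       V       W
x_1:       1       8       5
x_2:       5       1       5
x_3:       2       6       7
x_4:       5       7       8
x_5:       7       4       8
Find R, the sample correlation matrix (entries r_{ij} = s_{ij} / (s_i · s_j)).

Step 1 — column means:
  mean(U) = (1 + 5 + 2 + 5 + 7) / 5 = 20/5 = 4
  mean(V) = (8 + 1 + 6 + 7 + 4) / 5 = 26/5 = 5.2
  mean(W) = (5 + 5 + 7 + 8 + 8) / 5 = 33/5 = 6.6

Step 2 — sample variances and covariances s[i,j] = (1/(n-1)) · Σ_k (x_{k,i} - mean_i) · (x_{k,j} - mean_j), with n-1 = 4:
  s[U,U] = ((-3)·(-3) + (1)·(1) + (-2)·(-2) + (1)·(1) + (3)·(3)) / 4 = 24/4 = 6
  s[U,V] = ((-3)·(2.8) + (1)·(-4.2) + (-2)·(0.8) + (1)·(1.8) + (3)·(-1.2)) / 4 = -16/4 = -4
  s[U,W] = ((-3)·(-1.6) + (1)·(-1.6) + (-2)·(0.4) + (1)·(1.4) + (3)·(1.4)) / 4 = 8/4 = 2
  s[V,V] = ((2.8)·(2.8) + (-4.2)·(-4.2) + (0.8)·(0.8) + (1.8)·(1.8) + (-1.2)·(-1.2)) / 4 = 30.8/4 = 7.7
  s[V,W] = ((2.8)·(-1.6) + (-4.2)·(-1.6) + (0.8)·(0.4) + (1.8)·(1.4) + (-1.2)·(1.4)) / 4 = 3.4/4 = 0.85
  s[W,W] = ((-1.6)·(-1.6) + (-1.6)·(-1.6) + (0.4)·(0.4) + (1.4)·(1.4) + (1.4)·(1.4)) / 4 = 9.2/4 = 2.3
  Sample standard deviations s_i = √(s[i,i]):
  s(U) = √(6) = 2.4495
  s(V) = √(7.7) = 2.7749
  s(W) = √(2.3) = 1.5166

Step 3 — r_{ij} = s_{ij} / (s_i · s_j):
  r[U,U] = 1 (diagonal).
  r[U,V] = -4 / (2.4495 · 2.7749) = -4 / 6.7971 = -0.5885
  r[U,W] = 2 / (2.4495 · 1.5166) = 2 / 3.7148 = 0.5384
  r[V,V] = 1 (diagonal).
  r[V,W] = 0.85 / (2.7749 · 1.5166) = 0.85 / 4.2083 = 0.202
  r[W,W] = 1 (diagonal).

R is symmetric with unit diagonal. Assembling:

R = [[1, -0.5885, 0.5384],
 [-0.5885, 1, 0.202],
 [0.5384, 0.202, 1]]


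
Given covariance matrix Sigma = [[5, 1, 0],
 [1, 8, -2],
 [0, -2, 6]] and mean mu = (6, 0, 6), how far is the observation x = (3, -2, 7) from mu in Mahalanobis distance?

Step 1 — centre the observation: (x - mu) = (-3, -2, 1).

Step 2 — invert Sigma (cofactor / det for 3×3, or solve directly):
  Sigma^{-1} = [[0.2056, -0.028, -0.0093],
 [-0.028, 0.1402, 0.0467],
 [-0.0093, 0.0467, 0.1822]].

Step 3 — form the quadratic (x - mu)^T · Sigma^{-1} · (x - mu):
  Sigma^{-1} · (x - mu) = (-0.5701, -0.1495, 0.1168).
  (x - mu)^T · [Sigma^{-1} · (x - mu)] = (-3)·(-0.5701) + (-2)·(-0.1495) + (1)·(0.1168) = 2.1262.

Step 4 — take square root: d = √(2.1262) ≈ 1.4581.

d(x, mu) = √(2.1262) ≈ 1.4581


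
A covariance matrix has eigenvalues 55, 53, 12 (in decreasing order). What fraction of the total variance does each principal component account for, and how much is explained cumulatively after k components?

Step 1 — total variance = trace(Sigma) = Σ λ_i = 55 + 53 + 12 = 120.

Step 2 — fraction explained by component i = λ_i / Σ λ:
  PC1: 55/120 = 0.4583
  PC2: 53/120 = 0.4417
  PC3: 12/120 = 0.1

Step 3 — cumulative fraction after k components = (λ_1 + ... + λ_k) / Σ λ:
  k = 1: 55/120 = 0.4583
  k = 2: (55 + 53)/120 = 108/120 = 0.9
  k = 3: (55 + 53 + 12)/120 = 120/120 = 1

Summary (fraction, with percent):

explained: PC1 0.4583 (45.83%), PC2 0.4417 (44.17%), PC3 0.1 (10%);  cumulative: 0.4583, 0.9, 1


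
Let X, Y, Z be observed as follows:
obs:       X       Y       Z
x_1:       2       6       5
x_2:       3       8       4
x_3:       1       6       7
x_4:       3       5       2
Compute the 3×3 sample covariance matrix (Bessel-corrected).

Step 1 — column means:
  mean(X) = (2 + 3 + 1 + 3) / 4 = 9/4 = 2.25
  mean(Y) = (6 + 8 + 6 + 5) / 4 = 25/4 = 6.25
  mean(Z) = (5 + 4 + 7 + 2) / 4 = 18/4 = 4.5

Step 2 — sample covariance S[i,j] = (1/(n-1)) · Σ_k (x_{k,i} - mean_i) · (x_{k,j} - mean_j), with n-1 = 3.
  S[X,X] = ((-0.25)·(-0.25) + (0.75)·(0.75) + (-1.25)·(-1.25) + (0.75)·(0.75)) / 3 = 2.75/3 = 0.9167
  S[X,Y] = ((-0.25)·(-0.25) + (0.75)·(1.75) + (-1.25)·(-0.25) + (0.75)·(-1.25)) / 3 = 0.75/3 = 0.25
  S[X,Z] = ((-0.25)·(0.5) + (0.75)·(-0.5) + (-1.25)·(2.5) + (0.75)·(-2.5)) / 3 = -5.5/3 = -1.8333
  S[Y,Y] = ((-0.25)·(-0.25) + (1.75)·(1.75) + (-0.25)·(-0.25) + (-1.25)·(-1.25)) / 3 = 4.75/3 = 1.5833
  S[Y,Z] = ((-0.25)·(0.5) + (1.75)·(-0.5) + (-0.25)·(2.5) + (-1.25)·(-2.5)) / 3 = 1.5/3 = 0.5
  S[Z,Z] = ((0.5)·(0.5) + (-0.5)·(-0.5) + (2.5)·(2.5) + (-2.5)·(-2.5)) / 3 = 13/3 = 4.3333

S is symmetric (S[j,i] = S[i,j]). Assembling:

S = [[0.9167, 0.25, -1.8333],
 [0.25, 1.5833, 0.5],
 [-1.8333, 0.5, 4.3333]]


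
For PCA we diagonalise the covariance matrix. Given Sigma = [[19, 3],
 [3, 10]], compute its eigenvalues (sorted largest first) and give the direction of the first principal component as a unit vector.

Step 1 — characteristic polynomial of 2×2 Sigma:
  det(Sigma - λI) = λ² - trace · λ + det = 0.
  trace = 19 + 10 = 29, det = 19·10 - (3)² = 181.
Step 2 — discriminant:
  Δ = trace² - 4·det = 841 - 724 = 117.
Step 3 — eigenvalues:
  λ = (trace ± √Δ)/2 = (29 ± 10.8167)/2,
  λ_1 = 19.9083,  λ_2 = 9.0917.

Step 4 — unit eigenvector for λ_1: solve (Sigma - λ_1 I)v = 0. First row:
  (19 - 19.9083)·v_x + (3)·v_y = 0, i.e. (-0.9083)·v_x + (3)·v_y = 0,
  so v ∝ (b, λ_1 - a) = (3, 0.9083) = u.
  ||u|| = √((3)² + (0.9083)²) = √(9.8251) ≈ 3.1345,
  v_1 = u/||u|| ≈ (0.9571, 0.2898) (||v_1|| = 1).

λ_1 = 19.9083,  λ_2 = 9.0917;  v_1 ≈ (0.9571, 0.2898)
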